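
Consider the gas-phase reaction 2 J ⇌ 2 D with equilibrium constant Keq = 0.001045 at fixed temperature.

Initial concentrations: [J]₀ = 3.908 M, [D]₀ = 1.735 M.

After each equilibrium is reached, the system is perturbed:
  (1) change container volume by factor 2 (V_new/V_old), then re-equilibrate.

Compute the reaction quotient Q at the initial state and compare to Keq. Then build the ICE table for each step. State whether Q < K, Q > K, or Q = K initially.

Q₀ = 0.1971 vs Keq = 0.001045 ⇒ Q>K, reverse
Step 1:
                    J           D
  init          3.908       1.735
  Δ             1.558      -1.558
  eq            5.466      0.1767
  solve Keq expr → x = -0.7791; check Q = 0.001045
Then change container volume by factor 2 (V_new/V_old).
Step 2:
                    J           D
  init          2.733     0.08835
  Δ                 0           0
  eq            2.733     0.08835
  solve Keq expr → x = 0; check Q = 0.001045

Q₀ = 0.1971; Q > K (proceeds reverse)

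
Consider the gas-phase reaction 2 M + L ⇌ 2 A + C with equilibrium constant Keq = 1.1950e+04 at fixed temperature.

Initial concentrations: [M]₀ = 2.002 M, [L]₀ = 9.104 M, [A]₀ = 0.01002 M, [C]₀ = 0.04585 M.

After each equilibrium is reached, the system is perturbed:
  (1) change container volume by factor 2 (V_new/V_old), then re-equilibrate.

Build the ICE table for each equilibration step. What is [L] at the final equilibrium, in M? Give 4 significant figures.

[L]_eq = 4.053 M

Q₀ = 1.2616e-07 vs Keq = 1.1950e+04 ⇒ Q<K, forward
Step 1:
                    M           L           A           C
  Initial       2.002       9.104     0.01002     0.04585
  Change       -1.995     -0.9977       1.995      0.9977
  Equil      0.006582       8.106       2.005       1.044
  solve Keq expr → x = 0.9977; check Q = 1.1950e+04
Then change container volume by factor 2 (V_new/V_old).
Step 2:
                    M           L           A           C
  Initial    0.003291       4.053       1.003      0.5218
  Change            0           0           0           0
  Equil      0.003291       4.053       1.003      0.5218
  solve Keq expr → x = 0; check Q = 1.1950e+04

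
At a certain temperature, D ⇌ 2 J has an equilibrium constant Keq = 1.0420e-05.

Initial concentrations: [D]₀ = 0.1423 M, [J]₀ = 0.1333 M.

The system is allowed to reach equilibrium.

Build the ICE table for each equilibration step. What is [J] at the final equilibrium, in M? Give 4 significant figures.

Q₀ = 0.1249 vs Keq = 1.0420e-05 ⇒ Q>K, reverse
Step 1:
                   D          J
  init        0.1423     0.1333
  Δ          0.06591    -0.1318
  eq          0.2082   0.001473
  solve Keq expr → x = -0.06591; check Q = 1.0420e-05

[J]_eq = 0.001473 M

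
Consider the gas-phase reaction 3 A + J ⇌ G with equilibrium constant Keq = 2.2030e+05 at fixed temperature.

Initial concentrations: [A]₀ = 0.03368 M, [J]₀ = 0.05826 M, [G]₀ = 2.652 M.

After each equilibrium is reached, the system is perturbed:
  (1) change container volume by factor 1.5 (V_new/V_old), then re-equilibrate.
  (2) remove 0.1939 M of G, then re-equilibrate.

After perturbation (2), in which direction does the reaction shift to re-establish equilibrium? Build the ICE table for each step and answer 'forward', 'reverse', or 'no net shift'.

Direction: forward

Q₀ = 1.1915e+06 vs Keq = 2.2030e+05 ⇒ Q>K, reverse
Step 1:
                   A          J          G
  I          0.03368    0.05826      2.652
  C            0.023   0.007666  -0.007666
  E          0.05668    0.06593      2.644
  solve Keq expr → x = -0.007666; check Q = 2.2030e+05
Then change container volume by factor 1.5 (V_new/V_old).
Step 2:
                   A          J          G
  I          0.03779    0.04395      1.763
  C          0.01663   0.005545  -0.005545
  E          0.05442     0.0495      1.757
  solve Keq expr → x = -0.005545; check Q = 2.2030e+05
Then remove 0.1939 M of G.
Step 3:
                   A          J          G
  I          0.05442     0.0495      1.563
  C        -0.001853 -6.1782e-04 6.1782e-04
  E          0.05257    0.04888      1.564
  solve Keq expr → x = 6.1782e-04; check Q = 2.2030e+05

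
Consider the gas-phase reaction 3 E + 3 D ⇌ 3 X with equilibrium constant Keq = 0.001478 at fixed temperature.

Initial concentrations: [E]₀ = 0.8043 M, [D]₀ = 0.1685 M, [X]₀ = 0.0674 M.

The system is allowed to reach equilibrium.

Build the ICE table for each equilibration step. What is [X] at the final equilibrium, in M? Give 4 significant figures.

[X]_eq = 0.02084 M

Q₀ = 0.123 vs Keq = 0.001478 ⇒ Q>K, reverse
Step 1:
                  E         D         X
  Initial    0.8043    0.1685    0.0674
  Change    0.04656   0.04656  -0.04656
  Equil      0.8509    0.2151   0.02084
  solve Keq expr → x = -0.01552; check Q = 0.001478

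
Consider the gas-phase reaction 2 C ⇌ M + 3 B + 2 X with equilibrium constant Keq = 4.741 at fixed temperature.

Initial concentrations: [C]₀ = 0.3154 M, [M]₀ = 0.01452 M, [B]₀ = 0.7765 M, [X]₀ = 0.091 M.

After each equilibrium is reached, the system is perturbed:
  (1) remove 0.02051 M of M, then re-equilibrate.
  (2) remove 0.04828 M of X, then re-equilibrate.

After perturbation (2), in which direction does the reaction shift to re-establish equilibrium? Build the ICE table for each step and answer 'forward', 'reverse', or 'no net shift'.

Direction: forward

Q₀ = 5.6591e-04 vs Keq = 4.741 ⇒ Q<K, forward
Step 1:
                   C          M          B          X
  Initial     0.3154    0.01452     0.7765      0.091
  Change     -0.2453     0.1227      0.368     0.2453
  Equil      0.07006     0.1372      1.145     0.3363
  solve Keq expr → x = 0.1227; check Q = 4.741
Then remove 0.02051 M of M.
Step 2:
                   C          M          B          X
  Initial    0.07006     0.1167      1.145     0.3363
  Change   -0.003729   0.001865   0.005594   0.003729
  Equil      0.06633     0.1185       1.15     0.3401
  solve Keq expr → x = 0.001865; check Q = 4.741
Then remove 0.04828 M of X.
Step 3:
                   C          M          B          X
  Initial    0.06633     0.1185       1.15     0.2918
  Change   -0.006573   0.003287    0.00986   0.006573
  Equil      0.05975     0.1218       1.16     0.2984
  solve Keq expr → x = 0.003287; check Q = 4.741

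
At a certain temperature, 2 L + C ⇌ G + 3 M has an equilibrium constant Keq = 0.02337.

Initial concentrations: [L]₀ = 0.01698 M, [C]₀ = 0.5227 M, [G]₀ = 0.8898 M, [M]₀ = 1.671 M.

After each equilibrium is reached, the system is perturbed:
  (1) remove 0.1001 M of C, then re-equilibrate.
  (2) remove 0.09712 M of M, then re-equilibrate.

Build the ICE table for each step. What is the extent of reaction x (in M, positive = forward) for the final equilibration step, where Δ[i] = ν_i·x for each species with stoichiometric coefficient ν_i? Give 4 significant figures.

x = 0.02521 M

Q₀ = 2.7548e+04 vs Keq = 0.02337 ⇒ Q>K, reverse
Step 1:
                  L         C         G         M
  init      0.01698    0.5227    0.8898     1.671
  Δ          0.8843    0.4421   -0.4421    -1.326
  eq         0.9013    0.9648    0.4477    0.3446
  solve Keq expr → x = -0.4421; check Q = 0.02337
Then remove 0.1001 M of C.
Step 2:
                  L         C         G         M
  init       0.9013    0.8647    0.4477    0.3446
  Δ        0.006385  0.003193 -0.003193 -0.009578
  eq         0.9076    0.8679    0.4445     0.335
  solve Keq expr → x = -0.003193; check Q = 0.02337
Then remove 0.09712 M of M.
Step 3:
                  L         C         G         M
  init       0.9076    0.8679    0.4445    0.2379
  Δ        -0.05042  -0.02521   0.02521   0.07563
  eq         0.8572    0.8427    0.4697    0.3135
  solve Keq expr → x = 0.02521; check Q = 0.02337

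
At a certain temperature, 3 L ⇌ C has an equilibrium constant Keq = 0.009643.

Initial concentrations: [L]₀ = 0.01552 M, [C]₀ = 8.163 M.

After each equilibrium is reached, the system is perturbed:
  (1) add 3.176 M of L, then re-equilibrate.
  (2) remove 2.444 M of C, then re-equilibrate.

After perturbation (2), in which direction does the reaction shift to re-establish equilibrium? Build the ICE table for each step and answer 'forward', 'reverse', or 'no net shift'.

Q₀ = 2.1836e+06 vs Keq = 0.009643 ⇒ Q>K, reverse
Step 1:
                   L          C
  Initial    0.01552      8.163
  Change       8.236     -2.745
  Equil        8.252      5.418
  solve Keq expr → x = -2.745; check Q = 0.009643
Then add 3.176 M of L.
Step 2:
                   L          C
  Initial      11.43      5.418
  Change      -2.737     0.9122
  Equil        8.691       6.33
  solve Keq expr → x = 0.9122; check Q = 0.009643
Then remove 2.444 M of C.
Step 3:
                   L          C
  Initial      8.691      3.886
  Change      -1.083     0.3609
  Equil        7.608      4.247
  solve Keq expr → x = 0.3609; check Q = 0.009643

Direction: forward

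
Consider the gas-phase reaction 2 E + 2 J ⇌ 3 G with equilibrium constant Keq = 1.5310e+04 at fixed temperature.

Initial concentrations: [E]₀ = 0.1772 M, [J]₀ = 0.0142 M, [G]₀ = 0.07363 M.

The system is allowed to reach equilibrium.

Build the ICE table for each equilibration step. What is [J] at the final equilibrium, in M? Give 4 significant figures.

Q₀ = 63.05 vs Keq = 1.5310e+04 ⇒ Q<K, forward
Step 1:
                   E          J          G
  init        0.1772     0.0142    0.07363
  Δ         -0.01281   -0.01281    0.01921
  eq          0.1644   0.001391    0.09284
  solve Keq expr → x = 0.006405; check Q = 1.5310e+04

[J]_eq = 0.001391 M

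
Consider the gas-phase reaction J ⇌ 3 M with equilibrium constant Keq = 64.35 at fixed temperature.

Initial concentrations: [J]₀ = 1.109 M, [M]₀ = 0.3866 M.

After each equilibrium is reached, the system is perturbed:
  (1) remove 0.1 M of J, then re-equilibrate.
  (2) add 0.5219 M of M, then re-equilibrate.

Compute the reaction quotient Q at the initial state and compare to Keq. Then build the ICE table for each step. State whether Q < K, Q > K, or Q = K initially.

Q₀ = 0.0521; Q < K (proceeds forward)

Q₀ = 0.0521 vs Keq = 64.35 ⇒ Q<K, forward
Step 1:
                    J           M
  Initial       1.109      0.3866
  Change      -0.7868       2.361
  Equil        0.3222       2.747
  solve Keq expr → x = 0.7868; check Q = 64.35
Then remove 0.1 M of J.
Step 2:
                    J           M
  Initial      0.2222       2.747
  Change      0.05003     -0.1501
  Equil        0.2722       2.597
  solve Keq expr → x = -0.05003; check Q = 64.35
Then add 0.5219 M of M.
Step 3:
                    J           M
  Initial      0.2722       3.119
  Change      0.08866      -0.266
  Equil        0.3609       2.853
  solve Keq expr → x = -0.08866; check Q = 64.35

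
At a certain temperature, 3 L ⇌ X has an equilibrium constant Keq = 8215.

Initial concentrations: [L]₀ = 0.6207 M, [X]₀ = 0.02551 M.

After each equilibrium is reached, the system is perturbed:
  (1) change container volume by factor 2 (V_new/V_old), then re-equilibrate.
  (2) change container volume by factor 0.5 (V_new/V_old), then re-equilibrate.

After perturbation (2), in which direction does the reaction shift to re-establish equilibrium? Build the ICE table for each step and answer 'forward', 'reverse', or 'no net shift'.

Direction: forward

Q₀ = 0.1067 vs Keq = 8215 ⇒ Q<K, forward
Step 1:
                  L         X
  init       0.6207   0.02551
  Δ         -0.5907    0.1969
  eq        0.03003    0.2224
  solve Keq expr → x = 0.1969; check Q = 8215
Then change container volume by factor 2 (V_new/V_old).
Step 2:
                  L         X
  init      0.01501    0.1112
  Δ        0.008612 -0.002871
  eq        0.02363    0.1083
  solve Keq expr → x = -0.002871; check Q = 8215
Then change container volume by factor 0.5 (V_new/V_old).
Step 3:
                  L         X
  init      0.04725    0.2167
  Δ        -0.01722  0.005741
  eq        0.03003    0.2224
  solve Keq expr → x = 0.005741; check Q = 8215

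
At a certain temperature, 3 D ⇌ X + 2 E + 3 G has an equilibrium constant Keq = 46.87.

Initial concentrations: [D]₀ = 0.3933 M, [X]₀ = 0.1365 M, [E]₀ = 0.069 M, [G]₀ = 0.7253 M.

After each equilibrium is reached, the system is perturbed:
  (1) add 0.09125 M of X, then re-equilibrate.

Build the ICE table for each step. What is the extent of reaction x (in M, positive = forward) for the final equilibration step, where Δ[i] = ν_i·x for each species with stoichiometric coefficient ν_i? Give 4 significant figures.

Q₀ = 0.004076 vs Keq = 46.87 ⇒ Q<K, forward
Step 1:
                   D          X          E          G
  I           0.3933     0.1365      0.069     0.7253
  C          -0.3163     0.1054     0.2109     0.3163
  E          0.07702     0.2419     0.2799      1.042
  solve Keq expr → x = 0.1054; check Q = 46.87
Then add 0.09125 M of X.
Step 2:
                   D          X          E          G
  I          0.07702     0.3332     0.2799      1.042
  C         0.006959   -0.00232  -0.004639  -0.006959
  E          0.08397     0.3309     0.2752      1.035
  solve Keq expr → x = -0.00232; check Q = 46.87

x = -0.00232 M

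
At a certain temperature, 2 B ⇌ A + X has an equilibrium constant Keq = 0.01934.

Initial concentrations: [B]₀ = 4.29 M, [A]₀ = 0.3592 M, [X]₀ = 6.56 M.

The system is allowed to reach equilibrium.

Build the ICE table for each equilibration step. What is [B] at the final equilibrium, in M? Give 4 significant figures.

[B]_eq = 4.863 M

Q₀ = 0.128 vs Keq = 0.01934 ⇒ Q>K, reverse
Step 1:
                  B         A         X
  init         4.29    0.3592      6.56
  Δ          0.5726   -0.2863   -0.2863
  eq          4.863   0.07289     6.274
  solve Keq expr → x = -0.2863; check Q = 0.01934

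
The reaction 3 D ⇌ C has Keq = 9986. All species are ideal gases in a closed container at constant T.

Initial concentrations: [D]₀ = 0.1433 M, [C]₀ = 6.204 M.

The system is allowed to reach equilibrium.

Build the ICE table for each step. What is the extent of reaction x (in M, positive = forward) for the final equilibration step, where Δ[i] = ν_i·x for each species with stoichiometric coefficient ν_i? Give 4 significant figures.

x = 0.01929 M

Q₀ = 2108 vs Keq = 9986 ⇒ Q<K, forward
Step 1:
                    D           C
  I            0.1433       6.204
  C          -0.05788     0.01929
  E           0.08542       6.223
  solve Keq expr → x = 0.01929; check Q = 9986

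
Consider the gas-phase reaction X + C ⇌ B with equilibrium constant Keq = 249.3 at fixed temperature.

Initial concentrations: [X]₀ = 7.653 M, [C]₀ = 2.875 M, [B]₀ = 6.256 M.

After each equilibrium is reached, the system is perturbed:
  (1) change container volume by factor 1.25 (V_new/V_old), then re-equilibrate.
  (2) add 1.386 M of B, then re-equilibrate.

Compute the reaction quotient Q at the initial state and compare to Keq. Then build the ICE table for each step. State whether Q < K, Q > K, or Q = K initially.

Q₀ = 0.2843 vs Keq = 249.3 ⇒ Q<K, forward
Step 1:
                  X         C         B
  I           7.653     2.875     6.256
  C          -2.867    -2.867     2.867
  E           4.786  0.007647     9.123
  solve Keq expr → x = 2.867; check Q = 249.3
Then change container volume by factor 1.25 (V_new/V_old).
Step 2:
                  X         C         B
  I           3.829  0.006118     7.299
  C        0.001525  0.001525 -0.001525
  E            3.83  0.007642     7.297
  solve Keq expr → x = -0.001525; check Q = 249.3
Then add 1.386 M of B.
Step 3:
                  X         C         B
  I            3.83  0.007642     8.683
  C        0.001447  0.001447 -0.001447
  E           3.831  0.009089     8.682
  solve Keq expr → x = -0.001447; check Q = 249.3

Q₀ = 0.2843; Q < K (proceeds forward)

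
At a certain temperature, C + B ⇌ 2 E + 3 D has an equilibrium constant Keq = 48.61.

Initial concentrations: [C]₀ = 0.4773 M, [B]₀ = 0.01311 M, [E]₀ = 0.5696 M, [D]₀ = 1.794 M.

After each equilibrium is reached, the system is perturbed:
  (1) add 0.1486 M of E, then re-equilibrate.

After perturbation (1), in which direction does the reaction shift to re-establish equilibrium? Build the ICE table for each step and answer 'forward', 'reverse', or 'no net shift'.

Direction: reverse

Q₀ = 299.4 vs Keq = 48.61 ⇒ Q>K, reverse
Step 1:
                  C         B         E         D
  I          0.4773   0.01311    0.5696     1.794
  C         0.03511   0.03511  -0.07021   -0.1053
  E          0.5124   0.04822    0.4994     1.689
  solve Keq expr → x = -0.03511; check Q = 48.61
Then add 0.1486 M of E.
Step 2:
                  C         B         E         D
  I          0.5124   0.04822     0.648     1.689
  C         0.01654   0.01654  -0.03308  -0.04962
  E          0.5289   0.06476    0.6149     1.639
  solve Keq expr → x = -0.01654; check Q = 48.61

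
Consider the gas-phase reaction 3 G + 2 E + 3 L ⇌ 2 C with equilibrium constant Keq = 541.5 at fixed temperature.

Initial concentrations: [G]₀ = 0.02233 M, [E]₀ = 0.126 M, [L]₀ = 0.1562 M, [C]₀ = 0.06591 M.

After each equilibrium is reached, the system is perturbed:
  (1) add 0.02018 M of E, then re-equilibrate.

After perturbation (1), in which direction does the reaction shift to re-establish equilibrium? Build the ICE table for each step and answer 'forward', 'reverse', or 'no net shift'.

Direction: forward

Q₀ = 6.4484e+06 vs Keq = 541.5 ⇒ Q>K, reverse
Step 1:
                  G         E         L         C
  Initial   0.02233     0.126    0.1562   0.06591
  Change    0.07703   0.05135   0.07703  -0.05135
  Equil     0.09936    0.1774    0.2332   0.01456
  solve Keq expr → x = -0.02568; check Q = 541.5
Then add 0.02018 M of E.
Step 2:
                  G         E         L         C
  Initial   0.09936    0.1975    0.2332   0.01456
  Change  -0.001555 -0.001037 -0.001555  0.001037
  Equil      0.0978    0.1965    0.2317    0.0156
  solve Keq expr → x = 5.1843e-04; check Q = 541.5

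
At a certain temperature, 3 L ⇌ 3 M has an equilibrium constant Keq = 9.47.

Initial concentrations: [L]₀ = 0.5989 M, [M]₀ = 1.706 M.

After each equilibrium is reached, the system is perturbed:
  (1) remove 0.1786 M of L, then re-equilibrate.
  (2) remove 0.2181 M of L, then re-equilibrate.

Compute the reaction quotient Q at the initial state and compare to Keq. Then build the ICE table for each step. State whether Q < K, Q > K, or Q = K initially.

Q₀ = 23.11; Q > K (proceeds reverse)

Q₀ = 23.11 vs Keq = 9.47 ⇒ Q>K, reverse
Step 1:
                    L           M
  Initial      0.5989       1.706
  Change       0.1409     -0.1409
  Equil        0.7398       1.565
  solve Keq expr → x = -0.04696; check Q = 9.47
Then remove 0.1786 M of L.
Step 2:
                    L           M
  Initial      0.5612       1.565
  Change       0.1213     -0.1213
  Equil        0.6825       1.444
  solve Keq expr → x = -0.04043; check Q = 9.47
Then remove 0.2181 M of L.
Step 3:
                    L           M
  Initial      0.4644       1.444
  Change       0.1481     -0.1481
  Equil        0.6125       1.296
  solve Keq expr → x = -0.04937; check Q = 9.47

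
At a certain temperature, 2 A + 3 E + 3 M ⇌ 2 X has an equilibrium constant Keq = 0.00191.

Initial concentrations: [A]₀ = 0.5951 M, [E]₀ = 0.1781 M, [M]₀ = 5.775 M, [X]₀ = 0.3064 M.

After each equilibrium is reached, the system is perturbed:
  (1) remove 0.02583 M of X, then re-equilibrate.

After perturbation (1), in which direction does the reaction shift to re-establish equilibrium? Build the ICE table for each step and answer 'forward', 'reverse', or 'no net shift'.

Direction: forward

Q₀ = 0.2436 vs Keq = 0.00191 ⇒ Q>K, reverse
Step 1:
                   A          E          M          X
  I           0.5951     0.1781      5.775     0.3064
  C           0.1676     0.2514     0.2514    -0.1676
  E           0.7627     0.4295      6.026     0.1388
  solve Keq expr → x = -0.0838; check Q = 0.00191
Then remove 0.02583 M of X.
Step 2:
                   A          E          M          X
  I           0.7627     0.4295      6.026      0.113
  C         -0.01335   -0.02002   -0.02002    0.01335
  E           0.7494     0.4095      6.006     0.1263
  solve Keq expr → x = 0.006673; check Q = 0.00191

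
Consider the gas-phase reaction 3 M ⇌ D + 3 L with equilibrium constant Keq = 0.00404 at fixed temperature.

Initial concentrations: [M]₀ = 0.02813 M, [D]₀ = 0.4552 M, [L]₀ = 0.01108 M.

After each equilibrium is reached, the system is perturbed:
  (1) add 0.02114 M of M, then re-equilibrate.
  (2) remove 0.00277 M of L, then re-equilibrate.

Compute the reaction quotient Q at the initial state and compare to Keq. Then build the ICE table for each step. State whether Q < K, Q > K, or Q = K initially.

Q₀ = 0.02782; Q > K (proceeds reverse)

Q₀ = 0.02782 vs Keq = 0.00404 ⇒ Q>K, reverse
Step 1:
                  M         D         L
  I         0.02813    0.4552   0.01108
  C        0.004348 -0.001449 -0.004348
  E         0.03248    0.4538  0.006732
  solve Keq expr → x = -0.001449; check Q = 0.00404
Then add 0.02114 M of M.
Step 2:
                  M         D         L
  I         0.05362    0.4538  0.006732
  C       -0.003622  0.001207  0.003622
  E            0.05     0.455   0.01035
  solve Keq expr → x = 0.001207; check Q = 0.00404
Then remove 0.00277 M of L.
Step 3:
                  M         D         L
  I            0.05     0.455  0.007583
  C        -0.00229 7.6341e-04   0.00229
  E         0.04771    0.4557  0.009874
  solve Keq expr → x = 7.6341e-04; check Q = 0.00404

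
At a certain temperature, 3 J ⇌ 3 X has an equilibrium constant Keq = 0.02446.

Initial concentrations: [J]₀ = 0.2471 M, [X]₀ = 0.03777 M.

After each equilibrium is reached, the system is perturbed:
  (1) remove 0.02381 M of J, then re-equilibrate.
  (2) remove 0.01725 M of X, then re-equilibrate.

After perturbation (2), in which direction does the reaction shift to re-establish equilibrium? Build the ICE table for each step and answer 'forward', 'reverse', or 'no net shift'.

Direction: forward

Q₀ = 0.003571 vs Keq = 0.02446 ⇒ Q<K, forward
Step 1:
                  J         X
  Initial    0.2471   0.03777
  Change   -0.02632   0.02632
  Equil      0.2208   0.06409
  solve Keq expr → x = 0.008773; check Q = 0.02446
Then remove 0.02381 M of J.
Step 2:
                  J         X
  Initial     0.197   0.06409
  Change   0.005357 -0.005357
  Equil      0.2023   0.05873
  solve Keq expr → x = -0.001786; check Q = 0.02446
Then remove 0.01725 M of X.
Step 3:
                  J         X
  Initial    0.2023   0.04148
  Change   -0.01337   0.01337
  Equil       0.189   0.05485
  solve Keq expr → x = 0.004456; check Q = 0.02446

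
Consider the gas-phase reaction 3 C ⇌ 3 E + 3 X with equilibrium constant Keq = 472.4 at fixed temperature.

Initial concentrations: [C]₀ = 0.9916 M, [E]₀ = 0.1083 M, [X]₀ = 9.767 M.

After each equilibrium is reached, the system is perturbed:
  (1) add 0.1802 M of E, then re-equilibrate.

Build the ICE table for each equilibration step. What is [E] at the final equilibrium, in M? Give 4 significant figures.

[E]_eq = 0.5593 M

Q₀ = 1.214 vs Keq = 472.4 ⇒ Q<K, forward
Step 1:
                  C         E         X
  I          0.9916    0.1083     9.767
  C         -0.3696    0.3696    0.3696
  E           0.622    0.4779     10.14
  solve Keq expr → x = 0.1232; check Q = 472.4
Then add 0.1802 M of E.
Step 2:
                  C         E         X
  I           0.622    0.6581     10.14
  C         0.09882  -0.09882  -0.09882
  E          0.7208    0.5593     10.04
  solve Keq expr → x = -0.03294; check Q = 472.4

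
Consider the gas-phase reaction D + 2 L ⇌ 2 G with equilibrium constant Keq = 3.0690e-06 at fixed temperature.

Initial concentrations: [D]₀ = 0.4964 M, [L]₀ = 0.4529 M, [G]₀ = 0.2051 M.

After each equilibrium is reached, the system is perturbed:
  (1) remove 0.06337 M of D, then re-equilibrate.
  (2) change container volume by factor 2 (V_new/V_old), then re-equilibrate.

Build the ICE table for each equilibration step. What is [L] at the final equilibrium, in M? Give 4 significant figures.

Q₀ = 0.4131 vs Keq = 3.0690e-06 ⇒ Q>K, reverse
Step 1:
                   D          L          G
  I           0.4964     0.4529     0.2051
  C           0.1021     0.2042    -0.2042
  E           0.5985     0.6571 8.9057e-04
  solve Keq expr → x = -0.1021; check Q = 3.0690e-06
Then remove 0.06337 M of D.
Step 2:
                   D          L          G
  I           0.5351     0.6571 8.9057e-04
  C       2.4192e-05 4.8385e-05 -4.8385e-05
  E           0.5352     0.6572 8.4219e-04
  solve Keq expr → x = -2.4192e-05; check Q = 3.0690e-06
Then change container volume by factor 2 (V_new/V_old).
Step 3:
                   D          L          G
  I           0.2676     0.3286 4.2109e-04
  C       6.1595e-05 1.2319e-04 -1.2319e-04
  E           0.2676     0.3287 2.9790e-04
  solve Keq expr → x = -6.1595e-05; check Q = 3.0690e-06

[L]_eq = 0.3287 M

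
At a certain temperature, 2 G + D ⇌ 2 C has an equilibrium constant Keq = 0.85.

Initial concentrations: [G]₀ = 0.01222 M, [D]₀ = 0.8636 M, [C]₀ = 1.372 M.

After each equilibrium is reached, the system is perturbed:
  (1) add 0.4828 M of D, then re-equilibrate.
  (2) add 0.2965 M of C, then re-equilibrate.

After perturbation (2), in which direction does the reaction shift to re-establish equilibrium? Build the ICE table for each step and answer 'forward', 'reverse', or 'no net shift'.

Q₀ = 1.4597e+04 vs Keq = 0.85 ⇒ Q>K, reverse
Step 1:
                  G         D         C
  Initial   0.01222    0.8636     1.372
  Change     0.6762    0.3381   -0.6762
  Equil      0.6884     1.202    0.6958
  solve Keq expr → x = -0.3381; check Q = 0.85
Then add 0.4828 M of D.
Step 2:
                  G         D         C
  Initial    0.6884     1.685    0.6958
  Change   -0.05542  -0.02771   0.05542
  Equil       0.633     1.657    0.7512
  solve Keq expr → x = 0.02771; check Q = 0.85
Then add 0.2965 M of C.
Step 3:
                  G         D         C
  Initial     0.633     1.657     1.048
  Change     0.1277   0.06386   -0.1277
  Equil      0.7607     1.721      0.92
  solve Keq expr → x = -0.06386; check Q = 0.85

Direction: reverse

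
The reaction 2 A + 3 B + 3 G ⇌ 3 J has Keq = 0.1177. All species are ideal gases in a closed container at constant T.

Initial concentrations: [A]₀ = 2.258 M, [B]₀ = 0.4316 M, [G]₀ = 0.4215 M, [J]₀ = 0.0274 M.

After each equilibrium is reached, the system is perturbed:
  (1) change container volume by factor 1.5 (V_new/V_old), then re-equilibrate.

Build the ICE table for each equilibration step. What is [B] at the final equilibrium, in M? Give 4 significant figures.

Q₀ = 6.7014e-04 vs Keq = 0.1177 ⇒ Q<K, forward
Step 1:
                   A          B          G          J
  Initial      2.258     0.4316     0.4215     0.0274
  Change    -0.05012   -0.07517   -0.07517    0.07517
  Equil        2.208     0.3564     0.3463     0.1026
  solve Keq expr → x = 0.02506; check Q = 0.1177
Then change container volume by factor 1.5 (V_new/V_old).
Step 2:
                   A          B          G          J
  Initial      1.472     0.2376     0.2309    0.06838
  Change     0.01689    0.02533    0.02533   -0.02533
  Equil        1.489      0.263     0.2562    0.04305
  solve Keq expr → x = -0.008444; check Q = 0.1177

[B]_eq = 0.263 M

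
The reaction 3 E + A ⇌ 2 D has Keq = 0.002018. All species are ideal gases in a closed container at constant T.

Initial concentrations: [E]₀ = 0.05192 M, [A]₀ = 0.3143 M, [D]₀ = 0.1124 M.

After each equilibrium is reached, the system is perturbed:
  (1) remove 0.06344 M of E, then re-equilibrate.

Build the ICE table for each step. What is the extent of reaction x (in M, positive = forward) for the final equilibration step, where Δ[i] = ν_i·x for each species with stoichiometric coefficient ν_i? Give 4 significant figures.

x = -5.4367e-04 M

Q₀ = 287.2 vs Keq = 0.002018 ⇒ Q>K, reverse
Step 1:
                    E           A           D
  I           0.05192      0.3143      0.1124
  C            0.1645     0.05483     -0.1097
  E            0.2164      0.3691    0.002747
  solve Keq expr → x = -0.05483; check Q = 0.002018
Then remove 0.06344 M of E.
Step 2:
                    E           A           D
  I             0.153      0.3691    0.002747
  C          0.001631  5.4367e-04   -0.001087
  E            0.1546      0.3697     0.00166
  solve Keq expr → x = -5.4367e-04; check Q = 0.002018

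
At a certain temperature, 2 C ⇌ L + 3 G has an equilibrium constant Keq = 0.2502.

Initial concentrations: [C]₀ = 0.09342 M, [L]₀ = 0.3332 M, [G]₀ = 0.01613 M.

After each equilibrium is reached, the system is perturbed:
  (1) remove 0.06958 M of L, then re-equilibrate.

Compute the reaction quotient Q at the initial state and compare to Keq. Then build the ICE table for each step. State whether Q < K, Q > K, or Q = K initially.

Q₀ = 1.6022e-04 vs Keq = 0.2502 ⇒ Q<K, forward
Step 1:
                    C           L           G
  Initial     0.09342      0.3332     0.01613
  Change     -0.05565     0.02783     0.08348
  Equil       0.03777       0.361     0.09961
  solve Keq expr → x = 0.02783; check Q = 0.2502
Then remove 0.06958 M of L.
Step 2:
                    C           L           G
  Initial     0.03777      0.2914     0.09961
  Change    -0.002126    0.001063    0.003189
  Equil       0.03564      0.2925      0.1028
  solve Keq expr → x = 0.001063; check Q = 0.2502

Q₀ = 1.6022e-04; Q < K (proceeds forward)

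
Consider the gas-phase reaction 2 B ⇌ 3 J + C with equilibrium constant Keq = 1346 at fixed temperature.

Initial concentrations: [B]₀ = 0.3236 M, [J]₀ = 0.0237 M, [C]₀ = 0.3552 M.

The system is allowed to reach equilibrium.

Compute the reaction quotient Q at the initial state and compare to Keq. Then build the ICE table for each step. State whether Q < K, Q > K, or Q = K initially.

Q₀ = 4.5154e-05 vs Keq = 1346 ⇒ Q<K, forward
Step 1:
                  B         J         C
  Initial    0.3236    0.0237    0.3552
  Change    -0.3167    0.4751    0.1584
  Equil    0.006881    0.4988    0.5136
  solve Keq expr → x = 0.1584; check Q = 1346

Q₀ = 4.5154e-05; Q < K (proceeds forward)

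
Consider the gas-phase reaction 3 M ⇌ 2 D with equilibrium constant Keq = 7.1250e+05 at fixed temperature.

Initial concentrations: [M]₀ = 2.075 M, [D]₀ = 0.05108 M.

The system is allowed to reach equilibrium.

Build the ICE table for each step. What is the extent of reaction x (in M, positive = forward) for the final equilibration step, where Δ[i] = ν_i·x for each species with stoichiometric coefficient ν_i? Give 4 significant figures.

x = 0.6869 M

Q₀ = 2.9204e-04 vs Keq = 7.1250e+05 ⇒ Q<K, forward
Step 1:
                  M         D
  init        2.075   0.05108
  Δ          -2.061     1.374
  eq        0.01418     1.425
  solve Keq expr → x = 0.6869; check Q = 7.1250e+05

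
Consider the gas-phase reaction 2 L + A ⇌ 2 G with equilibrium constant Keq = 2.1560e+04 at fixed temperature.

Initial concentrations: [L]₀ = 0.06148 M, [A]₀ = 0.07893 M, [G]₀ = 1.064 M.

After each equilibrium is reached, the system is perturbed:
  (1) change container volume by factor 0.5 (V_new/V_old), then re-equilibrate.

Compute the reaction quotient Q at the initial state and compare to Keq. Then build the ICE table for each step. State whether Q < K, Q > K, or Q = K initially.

Q₀ = 3795; Q < K (proceeds forward)

Q₀ = 3795 vs Keq = 2.1560e+04 ⇒ Q<K, forward
Step 1:
                    L           A           G
  I           0.06148     0.07893       1.064
  C          -0.03176    -0.01588     0.03176
  E           0.02972     0.06305       1.096
  solve Keq expr → x = 0.01588; check Q = 2.1560e+04
Then change container volume by factor 0.5 (V_new/V_old).
Step 2:
                    L           A           G
  I           0.05944      0.1261       2.192
  C          -0.01572   -0.007862     0.01572
  E           0.04372      0.1182       2.207
  solve Keq expr → x = 0.007862; check Q = 2.1560e+04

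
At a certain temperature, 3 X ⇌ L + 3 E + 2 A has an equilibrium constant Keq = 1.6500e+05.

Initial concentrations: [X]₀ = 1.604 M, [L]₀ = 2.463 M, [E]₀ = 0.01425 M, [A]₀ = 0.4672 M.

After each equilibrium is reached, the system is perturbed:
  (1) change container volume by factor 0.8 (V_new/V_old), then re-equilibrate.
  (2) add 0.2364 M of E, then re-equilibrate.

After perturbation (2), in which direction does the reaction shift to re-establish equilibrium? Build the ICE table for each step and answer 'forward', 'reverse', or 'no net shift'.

Direction: reverse

Q₀ = 3.7697e-07 vs Keq = 1.6500e+05 ⇒ Q<K, forward
Step 1:
                    X           L           E           A
  init          1.604       2.463     0.01425      0.4672
  Δ             -1.55      0.5167        1.55       1.033
  eq           0.0538        2.98       1.564       1.501
  solve Keq expr → x = 0.5167; check Q = 1.6500e+05
Then change container volume by factor 0.8 (V_new/V_old).
Step 2:
                    X           L           E           A
  init        0.06725       3.725       1.956       1.876
  Δ           0.01578   -0.005261    -0.01578    -0.01052
  eq          0.08303       3.719        1.94       1.865
  solve Keq expr → x = -0.005261; check Q = 1.6500e+05
Then add 0.2364 M of E.
Step 3:
                    X           L           E           A
  init        0.08303       3.719       2.176       1.865
  Δ          0.009478   -0.003159   -0.009478   -0.006318
  eq          0.09251       3.716       2.167       1.859
  solve Keq expr → x = -0.003159; check Q = 1.6500e+05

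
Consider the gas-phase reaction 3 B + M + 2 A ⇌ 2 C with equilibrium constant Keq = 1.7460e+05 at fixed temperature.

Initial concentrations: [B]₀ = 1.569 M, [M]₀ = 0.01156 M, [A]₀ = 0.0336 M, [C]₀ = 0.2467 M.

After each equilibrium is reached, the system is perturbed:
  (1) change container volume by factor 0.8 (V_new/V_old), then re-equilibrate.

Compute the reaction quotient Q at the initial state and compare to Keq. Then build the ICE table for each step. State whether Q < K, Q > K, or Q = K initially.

Q₀ = 1207; Q < K (proceeds forward)

Q₀ = 1207 vs Keq = 1.7460e+05 ⇒ Q<K, forward
Step 1:
                    B           M           A           C
  I             1.569     0.01156      0.0336      0.2467
  C          -0.03233    -0.01078    -0.02155     0.02155
  E             1.537  7.8280e-04     0.01205      0.2683
  solve Keq expr → x = 0.01078; check Q = 1.7460e+05
Then change container volume by factor 0.8 (V_new/V_old).
Step 2:
                    B           M           A           C
  I             1.921  9.7850e-04     0.01506      0.3353
  C         -0.001539 -5.1300e-04   -0.001026    0.001026
  E             1.919  4.6550e-04     0.01403      0.3363
  solve Keq expr → x = 5.1300e-04; check Q = 1.7460e+05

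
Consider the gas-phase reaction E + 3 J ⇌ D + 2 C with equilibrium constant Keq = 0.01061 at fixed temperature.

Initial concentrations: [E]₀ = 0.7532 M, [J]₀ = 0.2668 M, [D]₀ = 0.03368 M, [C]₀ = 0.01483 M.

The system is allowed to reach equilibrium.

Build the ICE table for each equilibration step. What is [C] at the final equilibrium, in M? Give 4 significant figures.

[C]_eq = 0.04307 M

Q₀ = 5.1783e-04 vs Keq = 0.01061 ⇒ Q<K, forward
Step 1:
                  E         J         D         C
  Initial    0.7532    0.2668   0.03368   0.01483
  Change   -0.01412  -0.04236   0.01412   0.02824
  Equil      0.7391    0.2244    0.0478   0.04307
  solve Keq expr → x = 0.01412; check Q = 0.01061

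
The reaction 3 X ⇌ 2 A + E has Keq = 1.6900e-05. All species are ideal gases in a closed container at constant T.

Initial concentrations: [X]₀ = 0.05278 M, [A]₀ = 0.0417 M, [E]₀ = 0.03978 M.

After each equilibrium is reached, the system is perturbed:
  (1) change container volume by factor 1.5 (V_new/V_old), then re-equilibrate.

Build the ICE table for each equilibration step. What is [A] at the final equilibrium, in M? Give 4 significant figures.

[A]_eq = 7.5195e-04 M

Q₀ = 0.4705 vs Keq = 1.6900e-05 ⇒ Q>K, reverse
Step 1:
                    X           A           E
  init        0.05278      0.0417     0.03978
  Δ           0.06086    -0.04057    -0.02029
  eq           0.1136    0.001128     0.01949
  solve Keq expr → x = -0.02029; check Q = 1.6900e-05
Then change container volume by factor 1.5 (V_new/V_old).
Step 2:
                    X           A           E
  init        0.07576  7.5195e-04       0.013
  Δ                 0           0           0
  eq          0.07576  7.5195e-04       0.013
  solve Keq expr → x = 0; check Q = 1.6900e-05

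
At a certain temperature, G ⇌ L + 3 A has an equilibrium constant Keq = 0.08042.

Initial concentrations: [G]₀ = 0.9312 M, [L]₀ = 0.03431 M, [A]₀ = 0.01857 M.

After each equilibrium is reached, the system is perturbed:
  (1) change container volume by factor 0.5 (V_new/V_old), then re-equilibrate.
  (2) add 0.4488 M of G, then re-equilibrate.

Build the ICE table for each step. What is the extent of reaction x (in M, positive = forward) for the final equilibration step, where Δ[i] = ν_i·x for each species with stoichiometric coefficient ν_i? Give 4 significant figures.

x = 0.01599 M

Q₀ = 2.3595e-07 vs Keq = 0.08042 ⇒ Q<K, forward
Step 1:
                  G         L         A
  I          0.9312   0.03431   0.01857
  C         -0.2029    0.2029    0.6088
  E          0.7283    0.2372    0.6273
  solve Keq expr → x = 0.2029; check Q = 0.08042
Then change container volume by factor 0.5 (V_new/V_old).
Step 2:
                  G         L         A
  I           1.457    0.4745     1.255
  C          0.1675   -0.1675   -0.5025
  E           1.624     0.307    0.7521
  solve Keq expr → x = -0.1675; check Q = 0.08042
Then add 0.4488 M of G.
Step 3:
                  G         L         A
  I           2.073     0.307    0.7521
  C        -0.01599   0.01599   0.04797
  E           2.057    0.3229    0.8001
  solve Keq expr → x = 0.01599; check Q = 0.08042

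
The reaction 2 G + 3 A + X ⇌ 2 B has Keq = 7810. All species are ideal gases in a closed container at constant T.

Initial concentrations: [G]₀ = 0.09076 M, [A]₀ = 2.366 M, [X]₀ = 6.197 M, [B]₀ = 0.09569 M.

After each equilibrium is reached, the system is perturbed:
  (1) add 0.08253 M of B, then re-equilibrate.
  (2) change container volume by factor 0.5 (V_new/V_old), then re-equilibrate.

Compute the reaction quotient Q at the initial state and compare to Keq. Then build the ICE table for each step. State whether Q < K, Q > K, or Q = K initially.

Q₀ = 0.01354 vs Keq = 7810 ⇒ Q<K, forward
Step 1:
                   G          A          X          B
  I          0.09076      2.366      6.197    0.09569
  C          -0.0905    -0.1358   -0.04525     0.0905
  E       2.5504e-04       2.23      6.152     0.1862
  solve Keq expr → x = 0.04525; check Q = 7810
Then add 0.08253 M of B.
Step 2:
                   G          A          X          B
  I       2.5504e-04       2.23      6.152     0.2687
  C       1.1285e-04 1.6927e-04 5.6424e-05 -1.1285e-04
  E       3.6789e-04       2.23      6.152     0.2686
  solve Keq expr → x = -5.6424e-05; check Q = 7810
Then change container volume by factor 0.5 (V_new/V_old).
Step 3:
                   G          A          X          B
  I       7.3579e-04      4.461       12.3     0.5372
  C       -5.5160e-04 -8.2740e-04 -2.7580e-04 5.5160e-04
  E       1.8419e-04       4.46       12.3     0.5378
  solve Keq expr → x = 2.7580e-04; check Q = 7810

Q₀ = 0.01354; Q < K (proceeds forward)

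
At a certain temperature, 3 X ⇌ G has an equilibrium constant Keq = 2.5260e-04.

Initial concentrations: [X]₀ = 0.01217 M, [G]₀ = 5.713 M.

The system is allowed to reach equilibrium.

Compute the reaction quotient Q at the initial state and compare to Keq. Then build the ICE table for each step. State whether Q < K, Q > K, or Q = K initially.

Q₀ = 3.1695e+06; Q > K (proceeds reverse)

Q₀ = 3.1695e+06 vs Keq = 2.5260e-04 ⇒ Q>K, reverse
Step 1:
                  X         G
  init      0.01217     5.713
  Δ           14.72    -4.906
  eq          14.73    0.8072
  solve Keq expr → x = -4.906; check Q = 2.5260e-04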